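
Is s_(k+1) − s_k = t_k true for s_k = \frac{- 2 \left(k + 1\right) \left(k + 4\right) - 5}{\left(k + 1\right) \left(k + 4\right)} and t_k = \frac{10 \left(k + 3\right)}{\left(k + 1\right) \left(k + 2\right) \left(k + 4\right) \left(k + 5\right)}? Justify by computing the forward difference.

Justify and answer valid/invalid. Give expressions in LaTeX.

valid (s_(k+1) − s_k reduces to t_k)

s_(k+1) = (-2*(k + 2)*(k + 5) - 5)/((k + 2)*(k + 5))
s_(k+1) − s_k = 10*(k + 3)/(k**4 + 12*k**3 + 49*k**2 + 78*k + 40)
(s_(k+1) − s_k) − t_k = 0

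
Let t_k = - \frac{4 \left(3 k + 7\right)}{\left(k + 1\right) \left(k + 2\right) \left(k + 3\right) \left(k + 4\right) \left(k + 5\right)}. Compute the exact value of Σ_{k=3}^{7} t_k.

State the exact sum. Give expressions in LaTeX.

Σ = -85/4158

Compute t_(k+1)/t_k: get (k + 1)*(3*k + 10)/((k + 6)*(3*k + 7)).
A = k + 1, B = k + 6, C = k + 7/3.
Solve (k + 1)·f(k+1) − (k + 5)·f(k) = k + 7/3.
From deg A=1, deg B=1, deg C=1: d=4.
Match coefficients ⇒ f(k) = k*(k + 2)*(k**2 + 8*k + 19)/36.
Then R = B(k−1)f/C = k*(k + 2)*(k + 5)*(k**2 + 8*k + 19)/(12*(3*k + 7)), so s_k = R(k)·t_k = k*(-k**2 - 8*k - 19)/(3*(k**3 + 8*k**2 + 19*k + 12)).
s_(k+1) − s_k = 4*(-3*k - 7)/(k**5 + 15*k**4 + 85*k**3 + 225*k**2 + 274*k + 120) = t_k.
Telescoping: Σ = s_(8) − s_(3) = -98/297 − (-13/42) = -85/4158.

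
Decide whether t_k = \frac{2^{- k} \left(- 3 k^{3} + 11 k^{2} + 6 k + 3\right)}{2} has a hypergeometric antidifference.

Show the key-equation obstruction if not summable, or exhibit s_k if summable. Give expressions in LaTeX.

Yes. s_k = 2^{- k} \left(3 k^{3} - 2 k^{2} - k - 3\right).

r(k) = (3*k**3 - 2*k**2 - 19*k - 17)/(2*(3*k**3 - 11*k**2 - 6*k - 3)) after simplifying.
So A=1/2 and B=1, with C=k**3 - 11*k**2/3 - 2*k - 1.
Solve (1/2)·f(k+1) − (1)·f(k) = k**3 - 11*k**2/3 - 2*k - 1.
Degrees (0,0,3) ⇒ d ≤ 3.
Match coefficients ⇒ f(k) = -2*(3*k**3 - 2*k**2 - k - 3)/3.
Certificate R = B(k−1)f/C = -2*(3*k**3 - 2*k**2 - k - 3)/(3*k**3 - 11*k**2 - 6*k - 3) gives s_k = (3*k**3 - 2*k**2 - k - 3)/2**k.
s_(k+1) − s_k = (-3*k**3 + 11*k**2 + 6*k + 3)/(2*2**k) = t_k.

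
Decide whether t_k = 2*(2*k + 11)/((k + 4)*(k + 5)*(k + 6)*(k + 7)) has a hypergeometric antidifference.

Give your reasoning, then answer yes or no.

Yes. s_k = k*(k + 10)/(12*(k**2 + 10*k + 24)).

The ratio is (k + 4)*(2*k + 13)/((k + 8)*(2*k + 11)).
Factor: A=k + 4; B=k + 8; C=k + 11/2.
Solve (k + 4)·f(k+1) − (k + 7)·f(k) = k + 11/2.
d = 3 from the (1,1,1) case.
A polynomial solution: f(k) = k*(k + 5)*(k + 10)/48.
Certificate R = B(k−1)f/C = k*(k + 5)*(k + 7)*(k + 10)/(24*(2*k + 11)) gives s_k = k*(k + 10)/(12*(k**2 + 10*k + 24)).
Verify: 2*(2*k + 11)/(k**4 + 22*k**3 + 179*k**2 + 638*k + 840) matches t_k.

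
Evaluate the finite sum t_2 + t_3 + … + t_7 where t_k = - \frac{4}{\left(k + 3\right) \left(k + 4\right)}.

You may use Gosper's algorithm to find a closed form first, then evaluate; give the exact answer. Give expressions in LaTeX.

Σ = -24/55

r(k) = (k + 3)/(k + 5) after simplifying.
A = k + 3, B = k + 5, C = 1.
Solve (k + 3)·f(k+1) − (k + 4)·f(k) = 1.
Bound: deg f ≤ 1.
Solving with deg f ≤ 1: f(k) = k/3.
Certificate R = B(k−1)f/C = k*(k + 4)/3 gives s_k = -4*k/(3*k + 9).
Verify: -4/(k**2 + 7*k + 12) matches t_k.
Sum = s_(8) − s_(2); s_(8) = -32/33, s_(2) = -8/15 ⇒ -24/55.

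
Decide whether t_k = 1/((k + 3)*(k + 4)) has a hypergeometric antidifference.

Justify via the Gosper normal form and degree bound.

Step 1: r(k) = (k + 3)/(k + 5).
So A=k + 3 and B=k + 5, with C=1.
Solve (k + 3)·f(k+1) − (k + 4)·f(k) = 1.
From deg A=1, deg B=1, deg C=0: d=1.
A polynomial solution: f(k) = k/3.
Certificate R = B(k−1)f/C = k*(k + 4)/3 gives s_k = k/(3*(k + 3)).
s_(k+1) − s_k = 1/(k**2 + 7*k + 12) = t_k.

Yes. s_k = k/(3*(k + 3)).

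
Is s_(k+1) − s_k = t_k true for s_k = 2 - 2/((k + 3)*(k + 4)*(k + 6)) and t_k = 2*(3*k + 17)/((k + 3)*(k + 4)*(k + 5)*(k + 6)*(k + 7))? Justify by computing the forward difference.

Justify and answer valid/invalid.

s_(k+1) = 2 - 2/((k + 4)*(k + 5)*(k + 7))
s_(k+1) − s_k = 2*(3*k + 17)/(k**5 + 25*k**4 + 245*k**3 + 1175*k**2 + 2754*k + 2520)
(s_(k+1) − s_k) − t_k = 0

valid (s_(k+1) − s_k reduces to t_k)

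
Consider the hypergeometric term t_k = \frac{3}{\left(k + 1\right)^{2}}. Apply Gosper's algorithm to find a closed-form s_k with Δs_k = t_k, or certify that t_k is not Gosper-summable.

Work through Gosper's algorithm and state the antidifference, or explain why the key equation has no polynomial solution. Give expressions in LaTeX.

t_(k+1)/t_k = (k + 1)**2/(k + 2)**2.
So A=k**2 + 2*k + 1 and B=k**2 + 4*k + 4, with C=1.
f must satisfy (k**2 + 2*k + 1)·f(k+1) − (k**2 + 2*k + 1)·f(k) = 1.
deg f ≤ 0 (via 2,2,0).
f = c0 ⇒ A·f(k+1) − B(k−1)·f(k) − C = -1. The system {-1 = 0} is inconsistent; no antidifference.

not Gosper-summable; s_k does not exist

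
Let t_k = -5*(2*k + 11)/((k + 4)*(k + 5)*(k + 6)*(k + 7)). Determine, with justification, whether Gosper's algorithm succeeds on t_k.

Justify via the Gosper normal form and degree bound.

Yes. s_k = 5*k*(-k - 10)/(24*(k**2 + 10*k + 24)).

The ratio is (k + 4)*(2*k + 13)/((k + 8)*(2*k + 11)).
Take A(k)=k + 4, B(k)=k + 8, C(k)=k + 11/2.
Key eq: (k + 4)·f(k+1) = (k + 7)·f(k) + (k + 11/2).
deg f ≤ 3 (via 1,1,1).
Match coefficients ⇒ f(k) = k*(k + 5)*(k + 10)/48.
So s_k = (B(k−1)f/C)·t_k = (k*(k + 5)*(k + 7)*(k + 10)/(24*(2*k + 11)))·t_k = 5*k*(-k - 10)/(24*(k**2 + 10*k + 24)).
s_(k+1) − s_k = 5*(-2*k - 11)/(k**4 + 22*k**3 + 179*k**2 + 638*k + 840) = t_k.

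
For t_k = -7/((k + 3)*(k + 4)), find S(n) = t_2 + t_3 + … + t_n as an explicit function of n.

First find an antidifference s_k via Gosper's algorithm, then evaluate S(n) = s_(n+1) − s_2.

Step 1: r(k) = (k + 3)/(k + 5).
Take A(k)=k + 3, B(k)=k + 5, C(k)=1.
Need (k + 3)·f(k+1) − (k + 4)·f(k) = 1.
From deg A=1, deg B=1, deg C=0: d=1.
Solve for f: f(k) = k/3 (degree 1 ≤ 1).
Get s_k = R·t_k = -7*k/(3*k + 9) with R(k) = B(k−1)f(k)/C(k) = k*(k + 4)/3.
Verify: -7/(k**2 + 7*k + 12) matches t_k.
Σ_(k=2)^n t_k = s_(n+1) − s_(2) = (7*(-n - 1)/(3*(n + 4))) − (-14/15), i.e. 7*(1 - n)/(5*(n + 4)).

S(n) = 7*(1 - n)/(5*(n + 4))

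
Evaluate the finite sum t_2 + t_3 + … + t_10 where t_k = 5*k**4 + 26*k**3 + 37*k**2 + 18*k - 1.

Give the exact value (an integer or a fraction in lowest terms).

r(k) = (5*k**4 + 46*k**3 + 145*k**2 + 190*k + 85)/(5*k**4 + 26*k**3 + 37*k**2 + 18*k - 1) after simplifying.
Gosper form: A/B · C(k+1)/C(k) with A=1, B=1, C=k**4 + 26*k**3/5 + 37*k**2/5 + 18*k/5 - 1/5.
Need (1)·f(k+1) − (1)·f(k) = k**4 + 26*k**3/5 + 37*k**2/5 + 18*k/5 - 1/5.
d = 5 from the (0,0,4) case.
A polynomial solution: f(k) = k*(k**4 + 4*k**3 + k**2 - 3*k - 4)/5.
Then R = B(k−1)f/C = k*(k**4 + 4*k**3 + k**2 - 3*k - 4)/(5*k**4 + 26*k**3 + 37*k**2 + 18*k - 1), so s_k = R(k)·t_k = k*(k**4 + 4*k**3 + k**2 - 3*k - 4).
s_(k+1) − s_k = 5*k**4 + 26*k**3 + 37*k**2 + 18*k - 1 = t_k.
Telescoping: Σ = s_(11) − s_(2) = 220539 − (84) = 220455.

Σ = 220455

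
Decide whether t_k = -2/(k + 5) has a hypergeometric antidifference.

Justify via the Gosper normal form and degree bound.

No — t_k has no hypergeometric antidifference.

Step 1: r(k) = (k + 5)/(k + 6).
Take A(k)=k + 5, B(k)=k + 6, C(k)=1.
Need (k + 5)·f(k+1) − (k + 5)·f(k) = 1.
From deg A=1, deg B=1, deg C=0: d=0.
f = c0 ⇒ A·f(k+1) − B(k−1)·f(k) − C = -1. The system {-1 = 0} is inconsistent; no antidifference.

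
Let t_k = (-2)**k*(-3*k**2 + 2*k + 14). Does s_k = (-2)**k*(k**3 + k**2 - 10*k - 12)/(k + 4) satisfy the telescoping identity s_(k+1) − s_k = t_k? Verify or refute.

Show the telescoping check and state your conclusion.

s_(k+1) = (-2)**(k + 1)*(k**3 + 4*k**2 - 5*k - 20)/(k + 5)
s_(k+1) − s_k = (-2)**k*(-3*k**4 - 22*k**3 - 17*k**2 + 142*k + 220)/(k**2 + 9*k + 20)
(s_(k+1) − s_k) − t_k = (-2)**k*(3*k**3 + 11*k**2 - 24*k - 60)/(k**2 + 9*k + 20)

Invalid: residual (-2)**k*(3*k**3 + 11*k**2 - 24*k - 60)/(k**2 + 9*k + 20) ≠ 0.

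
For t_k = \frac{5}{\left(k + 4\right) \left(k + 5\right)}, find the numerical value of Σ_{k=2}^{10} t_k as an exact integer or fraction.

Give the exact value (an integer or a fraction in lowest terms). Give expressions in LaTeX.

Ratio r(k) = (k + 4)/(k + 6).
Gosper form: A/B · C(k+1)/C(k) with A=k + 4, B=k + 6, C=1.
f must satisfy (k + 4)·f(k+1) − (k + 5)·f(k) = 1.
deg f ≤ 1 (via 1,1,0).
Solve for f: f(k) = k/4 (degree 1 ≤ 1).
Get s_k = R·t_k = 5*k/(4*(k + 4)) with R(k) = B(k−1)f(k)/C(k) = k*(k + 5)/4.
Verify: 5/(k**2 + 9*k + 20) matches t_k.
Evaluate s at k=11 and k=2: 11/12 and 5/12; difference 1/2.

Σ = 1/2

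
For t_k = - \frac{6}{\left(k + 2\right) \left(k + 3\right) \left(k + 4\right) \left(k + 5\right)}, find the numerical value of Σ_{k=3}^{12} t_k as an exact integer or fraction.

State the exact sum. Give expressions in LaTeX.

Σ = -43/4760

t_(k+1)/t_k = (k + 2)/(k + 6).
So A=k + 2 and B=k + 6, with C=1.
Key eq: (k + 2)·f(k+1) = (k + 5)·f(k) + (1).
d = 3 from the (1,1,0) case.
Match coefficients ⇒ f(k) = k*(k**2 + 9*k + 26)/72.
Certificate R = B(k−1)f/C = k*(k + 5)*(k**2 + 9*k + 26)/72 gives s_k = k*(-k**2 - 9*k - 26)/(12*(k + 2)*(k + 3)*(k + 4)).
Verify: -6/(k**4 + 14*k**3 + 71*k**2 + 154*k + 120) matches t_k.
Σ_(k=3)^(12) t_k = s_(13) − s_(3) = -169/2040 − (-31/420) = -43/4760.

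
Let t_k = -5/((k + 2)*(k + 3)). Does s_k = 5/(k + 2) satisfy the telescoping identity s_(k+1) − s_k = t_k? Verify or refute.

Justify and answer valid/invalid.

s_(k+1) = 5/(k + 3)
s_(k+1) − s_k = -5/((k + 2)*(k + 3))
(s_(k+1) − s_k) − t_k = 0

valid (s_(k+1) − s_k reduces to t_k)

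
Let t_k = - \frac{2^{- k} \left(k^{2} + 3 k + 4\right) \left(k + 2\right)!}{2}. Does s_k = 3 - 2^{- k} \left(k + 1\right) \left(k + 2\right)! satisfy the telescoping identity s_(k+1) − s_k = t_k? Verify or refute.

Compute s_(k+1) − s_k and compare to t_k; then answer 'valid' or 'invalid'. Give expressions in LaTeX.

s_(k+1) = -2**(-k - 1)*(k + 2)*factorial(k + 3) + 3
s_(k+1) − s_k = -(k**2 + 3*k + 4)*factorial(k + 2)/(2*2**k)
(s_(k+1) − s_k) − t_k = 0

Valid: the claim telescopes to t_k.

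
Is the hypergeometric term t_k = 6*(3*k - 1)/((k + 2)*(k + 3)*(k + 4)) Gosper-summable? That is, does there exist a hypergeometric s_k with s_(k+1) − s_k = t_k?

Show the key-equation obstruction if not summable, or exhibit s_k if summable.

Yes. s_k = k*(5*k - 11)/(2*(k + 2)*(k + 3)).

Compute t_(k+1)/t_k: get (k + 2)*(3*k + 2)/((k + 5)*(3*k - 1)).
Gosper form: A/B · C(k+1)/C(k) with A=k + 2, B=k + 5, C=k - 1/3.
Solve (k + 2)·f(k+1) − (k + 4)·f(k) = k - 1/3.
Bound: deg f ≤ 2.
Coefficient equations give f(k) = k*(5*k - 11)/36.
Get s_k = R·t_k = k*(5*k - 11)/(2*(k + 2)*(k + 3)) with R(k) = B(k−1)f(k)/C(k) = k*(k + 4)*(5*k - 11)/(12*(3*k - 1)).
Check: Δs_k = 6*(3*k - 1)/(k**3 + 9*k**2 + 26*k + 24). ✓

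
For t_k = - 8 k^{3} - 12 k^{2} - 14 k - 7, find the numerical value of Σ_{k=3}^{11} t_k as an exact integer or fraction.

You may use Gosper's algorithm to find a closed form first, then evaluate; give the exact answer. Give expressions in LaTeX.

Σ = -41733

The ratio is (8*k**3 + 36*k**2 + 62*k + 41)/(8*k**3 + 12*k**2 + 14*k + 7).
Factor: A=1; B=1; C=k**3 + 3*k**2/2 + 7*k/4 + 7/8.
Solve (1)·f(k+1) − (1)·f(k) = k**3 + 3*k**2/2 + 7*k/4 + 7/8.
From deg A=0, deg B=0, deg C=3: d=4.
Solve for f: f(k) = k*(2*k**3 + 3*k + 2)/8 (degree 4 ≤ 4).
Then R = B(k−1)f/C = k*(2*k**3 + 3*k + 2)/(8*k**3 + 12*k**2 + 14*k + 7), so s_k = R(k)·t_k = k*(-2*k**3 - 3*k - 2).
Δs = -8*k**3 - 12*k**2 - 14*k - 7, as required.
Telescoping: Σ = s_(12) − s_(3) = -41928 − (-195) = -41733.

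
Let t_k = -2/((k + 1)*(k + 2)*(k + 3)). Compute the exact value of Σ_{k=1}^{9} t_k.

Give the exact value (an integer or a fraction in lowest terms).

Σ = -7/44

Compute t_(k+1)/t_k: get (k + 1)/(k + 4).
Normal form (A,B,C) = (k + 1, k + 4, 1).
Key eq: (k + 1)·f(k+1) = (k + 3)·f(k) + (1).
deg f ≤ 2 (via 1,1,0).
Coefficient equations give f(k) = k*(k + 3)/4.
Certificate R = B(k−1)f/C = k*(k + 3)**2/4 gives s_k = k*(-k - 3)/(2*(k + 1)*(k + 2)).
Verify: -2/(k**3 + 6*k**2 + 11*k + 6) matches t_k.
Sum = s_(10) − s_(1); s_(10) = -65/132, s_(1) = -1/3 ⇒ -7/44.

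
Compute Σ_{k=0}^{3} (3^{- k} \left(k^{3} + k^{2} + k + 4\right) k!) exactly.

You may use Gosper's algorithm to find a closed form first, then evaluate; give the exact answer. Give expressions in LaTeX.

Σ = 179/9

r(k) = (k + 1)*(k + (k + 1)**3 + (k + 1)**2 + 5)/(3*(k**3 + k**2 + k + 4)) after simplifying.
Normal form (A,B,C) = (k/3 + 1/3, 1, k**3 + k**2 + k + 4).
Need (k/3 + 1/3)·f(k+1) − (1)·f(k) = k**3 + k**2 + k + 4.
From deg A=1, deg B=0, deg C=3: d=2.
A polynomial solution: f(k) = 3*(k**2 + k - 1).
Then R = B(k−1)f/C = 3*(k**2 + k - 1)/(k**3 + k**2 + k + 4), so s_k = R(k)·t_k = 3**(1 - k)*(k**2 + k - 1)*factorial(k).
Verify: (k**3 + k**2 + k + 4)*factorial(k)/3**k matches t_k.
Evaluate s at k=4 and k=0: 152/9 and -3; difference 179/9.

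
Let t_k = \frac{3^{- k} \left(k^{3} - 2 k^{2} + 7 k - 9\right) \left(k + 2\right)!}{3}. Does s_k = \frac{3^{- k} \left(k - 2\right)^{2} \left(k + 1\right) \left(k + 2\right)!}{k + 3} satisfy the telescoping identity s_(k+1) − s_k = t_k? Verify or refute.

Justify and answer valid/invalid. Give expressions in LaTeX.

s_(k+1) = (k - 1)**2*(k + 2)*factorial(k + 3)/(3*3**k*(k + 4))
s_(k+1) − s_k = (k**5 + 3*k**4 + 3*k**3 + 20*k**2 - 27*k - 30)*factorial(k + 2)/(3*3**k*(k + 3)*(k + 4))
(s_(k+1) − s_k) − t_k = -2*(k**4 + k**3 - 2*k**2 + 24*k - 39)*factorial(k + 2)/(3*3**k*(k + 3)*(k + 4))

Invalid: residual - \frac{2 \cdot 3^{- k} \left(k^{4} + k^{3} - 2 k^{2} + 24 k - 39\right) \left(k + 2\right)!}{3 \left(k + 3\right) \left(k + 4\right)} ≠ 0.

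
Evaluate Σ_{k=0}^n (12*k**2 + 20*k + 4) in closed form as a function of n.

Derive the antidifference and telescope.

Ratio r(k) = (3*k**2 + 11*k + 9)/(3*k**2 + 5*k + 1).
Normal form (A,B,C) = (1, 1, k**2 + 5*k/3 + 1/3).
f must satisfy (1)·f(k+1) − (1)·f(k) = k**2 + 5*k/3 + 1/3.
d = 3 from the (0,0,2) case.
Solving with deg f ≤ 3: f(k) = k*(k**2 + k - 1)/3.
Get s_k = R·t_k = 4*k*(k**2 + k - 1) with R(k) = B(k−1)f(k)/C(k) = k*(k**2 + k - 1)/(3*k**2 + 5*k + 1).
Verify: 12*k**2 + 20*k + 4 matches t_k.
s_(n+1) = 4*n**3 + 16*n**2 + 16*n + 4 and s_(0) = 0, so S(n) = 4*n**3 + 16*n**2 + 16*n + 4.

S(n) = 4*n**3 + 16*n**2 + 16*n + 4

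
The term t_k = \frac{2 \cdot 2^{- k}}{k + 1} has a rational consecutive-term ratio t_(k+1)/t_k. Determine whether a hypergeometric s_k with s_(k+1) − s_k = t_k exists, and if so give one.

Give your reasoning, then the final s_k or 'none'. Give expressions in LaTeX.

Step 1: r(k) = (k + 1)/(2*(k + 2)).
Gosper form: A/B · C(k+1)/C(k) with A=k/2 + 1/2, B=k + 2, C=1.
Set up (k/2 + 1/2)·f(k+1) − (k + 1)·f(k) − (1) = 0.
Degrees (1,1,0) ⇒ d ≤ -1.
deg f ≤ -1 is impossible — no certificate.

no hypergeometric antidifference exists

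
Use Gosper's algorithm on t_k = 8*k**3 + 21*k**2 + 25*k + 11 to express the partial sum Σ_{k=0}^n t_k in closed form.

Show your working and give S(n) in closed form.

t_(k+1)/t_k = (8*k**3 + 45*k**2 + 91*k + 65)/(8*k**3 + 21*k**2 + 25*k + 11).
Gosper form: A/B · C(k+1)/C(k) with A=1, B=1, C=k**3 + 21*k**2/8 + 25*k/8 + 11/8.
Key eq: (1)·f(k+1) = (1)·f(k) + (k**3 + 21*k**2/8 + 25*k/8 + 11/8).
Degrees (0,0,3) ⇒ d ≤ 4.
Solve for f: f(k) = k*(2*k**3 + 3*k**2 + 4*k + 2)/8 (degree 4 ≤ 4).
Certificate R = B(k−1)f/C = k*(2*k**3 + 3*k**2 + 4*k + 2)/(8*k**3 + 21*k**2 + 25*k + 11) gives s_k = k*(2*k**3 + 3*k**2 + 4*k + 2).
Δs = 8*k**3 + 21*k**2 + 25*k + 11, as required.
s_(n+1) = 2*n**4 + 11*n**3 + 25*n**2 + 27*n + 11 and s_(0) = 0, so S(n) = 2*n**4 + 11*n**3 + 25*n**2 + 27*n + 11.

S(n) = 2*n**4 + 11*n**3 + 25*n**2 + 27*n + 11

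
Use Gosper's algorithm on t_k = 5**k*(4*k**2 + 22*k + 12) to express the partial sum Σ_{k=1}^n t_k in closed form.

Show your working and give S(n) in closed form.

S(n) = 5*5**n*n**2 + 25*5**n*n + 10*5**n - 10

The ratio is 5*(2*k**2 + 15*k + 19)/(2*k**2 + 11*k + 6).
Factor: A=5; B=1; C=k**2 + 11*k/2 + 3.
Need (5)·f(k+1) − (1)·f(k) = k**2 + 11*k/2 + 3.
Degrees (0,0,2) ⇒ d ≤ 2.
Match coefficients ⇒ f(k) = (k**2 + 3*k - 2)/4.
Then R = B(k−1)f/C = (k**2 + 3*k - 2)/(2*(2*k**2 + 11*k + 6)), so s_k = R(k)·t_k = 5**k*(k**2 + 3*k - 2).
Δs = 5**k*(4*k**2 + 22*k + 12), as required.
Σ_(k=1)^n t_k = s_(n+1) − s_(1) = (5**(n + 1)*(n**2 + 5*n + 2)) − (10), i.e. 5*5**n*n**2 + 25*5**n*n + 10*5**n - 10.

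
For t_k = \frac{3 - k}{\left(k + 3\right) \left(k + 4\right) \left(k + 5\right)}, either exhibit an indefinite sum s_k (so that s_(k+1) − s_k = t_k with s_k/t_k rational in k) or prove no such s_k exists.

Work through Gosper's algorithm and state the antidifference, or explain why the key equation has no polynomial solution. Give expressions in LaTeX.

r(k) = (k - 2)*(k + 3)/((k - 3)*(k + 6)) after simplifying.
So A=k + 3 and B=k + 6, with C=k - 3.
f must satisfy (k + 3)·f(k+1) − (k + 5)·f(k) = k - 3.
d = 2 from the (1,1,1) case.
Solving with deg f ≤ 2: f(k) = -k.
R(k) = B(k−1)·f(k)/C(k) = -k*(k + 5)/(k - 3); s_k = R·t_k = k/((k + 3)*(k + 4)).
Check: Δs_k = (3 - k)/(k**3 + 12*k**2 + 47*k + 60). ✓

s_k = \frac{k}{\left(k + 3\right) \left(k + 4\right)}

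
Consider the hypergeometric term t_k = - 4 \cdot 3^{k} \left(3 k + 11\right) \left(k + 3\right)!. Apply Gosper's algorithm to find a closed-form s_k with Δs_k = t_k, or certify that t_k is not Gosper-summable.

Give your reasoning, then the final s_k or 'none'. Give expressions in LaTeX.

s_k = - 4 \cdot 3^{k} \left(k + 3\right)!

Compute t_(k+1)/t_k: get 3*(k + 4)*(3*k + 14)/(3*k + 11).
Normal form (A,B,C) = (3*k + 12, 1, k + 11/3).
f must satisfy (3*k + 12)·f(k+1) − (1)·f(k) = k + 11/3.
d = 0 from the (1,0,1) case.
Match coefficients ⇒ f(k) = 1/3.
Get s_k = R·t_k = -4*3**k*factorial(k + 3) with R(k) = B(k−1)f(k)/C(k) = 1/(3*k + 11).
Check: Δs_k = -4*3**k*(3*k + 11)*factorial(k + 3). ✓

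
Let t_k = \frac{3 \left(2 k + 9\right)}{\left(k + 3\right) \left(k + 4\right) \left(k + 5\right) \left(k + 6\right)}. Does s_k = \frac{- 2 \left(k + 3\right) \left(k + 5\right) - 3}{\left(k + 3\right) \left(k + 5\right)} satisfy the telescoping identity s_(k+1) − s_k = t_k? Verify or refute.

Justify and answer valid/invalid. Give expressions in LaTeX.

s_(k+1) = (-2*(k + 4)*(k + 6) - 3)/((k + 4)*(k + 6))
s_(k+1) − s_k = 3*(2*k + 9)/(k**4 + 18*k**3 + 119*k**2 + 342*k + 360)
(s_(k+1) − s_k) − t_k = 0

Valid — Δs_k = t_k.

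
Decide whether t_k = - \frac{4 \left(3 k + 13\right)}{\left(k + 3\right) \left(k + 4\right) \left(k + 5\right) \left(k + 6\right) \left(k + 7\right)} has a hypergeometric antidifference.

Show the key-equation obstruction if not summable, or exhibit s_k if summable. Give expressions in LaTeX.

Step 1: r(k) = (k + 3)*(3*k + 16)/((k + 8)*(3*k + 13)).
Normal form (A,B,C) = (k + 3, k + 8, k + 13/3).
f must satisfy (k + 3)·f(k+1) − (k + 7)·f(k) = k + 13/3.
Bound: deg f ≤ 4.
A polynomial solution: f(k) = k*(k + 4)*(k**2 + 14*k + 63)/270.
So s_k = (B(k−1)f/C)·t_k = (k*(k + 4)*(k + 7)*(k**2 + 14*k + 63)/(90*(3*k + 13)))·t_k = 2*k*(-k**2 - 14*k - 63)/(45*(k**3 + 14*k**2 + 63*k + 90)).
Δs = 4*(-3*k - 13)/(k**5 + 25*k**4 + 245*k**3 + 1175*k**2 + 2754*k + 2520), as required.

Yes. s_k = \frac{2 k \left(- k^{2} - 14 k - 63\right)}{45 \left(k^{3} + 14 k^{2} + 63 k + 90\right)}.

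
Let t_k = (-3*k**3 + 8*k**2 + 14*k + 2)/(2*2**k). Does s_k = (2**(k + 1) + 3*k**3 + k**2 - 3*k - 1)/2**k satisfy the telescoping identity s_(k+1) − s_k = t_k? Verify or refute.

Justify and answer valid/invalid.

valid; difference matches t_k

s_(k+1) = (4*2**k + 3*k**3 + 10*k**2 + 8*k)/(2*2**k)
s_(k+1) − s_k = (-3*k**3 + 8*k**2 + 14*k + 2)/(2*2**k)
(s_(k+1) − s_k) − t_k = 0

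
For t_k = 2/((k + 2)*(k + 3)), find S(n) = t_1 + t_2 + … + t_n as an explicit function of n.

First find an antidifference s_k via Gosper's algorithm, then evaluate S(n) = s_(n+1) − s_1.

S(n) = 2*n/(3*(n + 3))

r(k) = (k + 2)/(k + 4) after simplifying.
So A=k + 2 and B=k + 4, with C=1.
Key eq: (k + 2)·f(k+1) = (k + 3)·f(k) + (1).
Degrees (1,1,0) ⇒ d ≤ 1.
Solve for f: f(k) = k/2 (degree 1 ≤ 1).
Get s_k = R·t_k = k/(k + 2) with R(k) = B(k−1)f(k)/C(k) = k*(k + 3)/2.
s_(k+1) − s_k = 2/(k**2 + 5*k + 6) = t_k.
Σ_(k=1)^n t_k = s_(n+1) − s_(1) = ((n + 1)/(n + 3)) − (1/3), i.e. 2*n/(3*(n + 3)).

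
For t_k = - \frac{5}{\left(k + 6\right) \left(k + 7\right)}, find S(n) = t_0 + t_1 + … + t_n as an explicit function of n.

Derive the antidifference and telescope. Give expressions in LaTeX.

t_(k+1)/t_k = (k + 6)/(k + 8).
Take A(k)=k + 6, B(k)=k + 8, C(k)=1.
Need (k + 6)·f(k+1) − (k + 7)·f(k) = 1.
From deg A=1, deg B=1, deg C=0: d=1.
Coefficient equations give f(k) = k/6.
So s_k = (B(k−1)f/C)·t_k = (k*(k + 7)/6)·t_k = -5*k/(6*k + 36).
Δs = -5/(k**2 + 13*k + 42), as required.
Σ_(k=0)^n t_k = s_(n+1) − s_(0) = (5*(-n - 1)/(6*(n + 7))) − (0), i.e. 5*(-n - 1)/(6*(n + 7)).

S(n) = \frac{5 \left(- n - 1\right)}{6 \left(n + 7\right)}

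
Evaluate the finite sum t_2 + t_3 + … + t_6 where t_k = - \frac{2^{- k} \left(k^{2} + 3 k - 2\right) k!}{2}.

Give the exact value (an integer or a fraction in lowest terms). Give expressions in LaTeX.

Ratio r(k) = (k + 1)*(3*k + (k + 1)**2 + 1)/(2*(k**2 + 3*k - 2)).
Take A(k)=k/2 + 1/2, B(k)=1, C(k)=k**2 + 3*k - 2.
Solve (k/2 + 1/2)·f(k+1) − (1)·f(k) = k**2 + 3*k - 2.
Bound: deg f ≤ 1.
Coefficient equations give f(k) = 2*(k + 3).
So s_k = (B(k−1)f/C)·t_k = (2*(k + 3)/(k**2 + 3*k - 2))·t_k = -(k + 3)*factorial(k)/2**k.
s_(k+1) − s_k = -(k**2 + 3*k - 2)*factorial(k)/(2*2**k) = t_k.
Telescoping: Σ = s_(7) − s_(2) = -1575/4 − (-5/2) = -1565/4.

Σ = -1565/4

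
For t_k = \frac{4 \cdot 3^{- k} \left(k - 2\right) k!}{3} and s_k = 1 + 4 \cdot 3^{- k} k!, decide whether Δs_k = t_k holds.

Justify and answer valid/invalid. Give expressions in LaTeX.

Valid — Δs_k = t_k.

s_(k+1) = (3*3**k + 4*k*factorial(k) + 4*factorial(k))/(3*3**k)
s_(k+1) − s_k = 4*(k - 2)*factorial(k)/(3*3**k)
(s_(k+1) − s_k) − t_k = 0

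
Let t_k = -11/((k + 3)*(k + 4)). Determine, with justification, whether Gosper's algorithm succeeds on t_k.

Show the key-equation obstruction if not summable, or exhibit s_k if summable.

r(k) = (k + 3)/(k + 5) after simplifying.
Normal form (A,B,C) = (k + 3, k + 5, 1).
f must satisfy (k + 3)·f(k+1) − (k + 4)·f(k) = 1.
d = 1 from the (1,1,0) case.
Match coefficients ⇒ f(k) = k/3.
Get s_k = R·t_k = -11*k/(3*k + 9) with R(k) = B(k−1)f(k)/C(k) = k*(k + 4)/3.
Check: Δs_k = -11/(k**2 + 7*k + 12). ✓

Yes. s_k = -11*k/(3*k + 9).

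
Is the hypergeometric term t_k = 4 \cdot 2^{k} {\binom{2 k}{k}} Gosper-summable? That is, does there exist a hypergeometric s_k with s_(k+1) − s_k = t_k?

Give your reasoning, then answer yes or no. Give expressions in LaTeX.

No — key equation has no polynomial f.

t_(k+1)/t_k = 4*(2*k + 1)/(k + 1).
So A=8*k + 4 and B=k + 1, with C=1.
Solve (8*k + 4)·f(k+1) − (k)·f(k) = 1.
Bound: deg f ≤ -1.
deg f ≤ -1 is impossible — no certificate.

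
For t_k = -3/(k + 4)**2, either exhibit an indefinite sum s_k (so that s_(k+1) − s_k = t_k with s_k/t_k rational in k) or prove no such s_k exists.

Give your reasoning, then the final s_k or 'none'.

no hypergeometric antidifference exists

r(k) = (k + 4)**2/(k + 5)**2 after simplifying.
Factor: A=k**2 + 8*k + 16; B=k**2 + 10*k + 25; C=1.
Need (k**2 + 8*k + 16)·f(k+1) − (k**2 + 8*k + 16)·f(k) = 1.
d = 0 from the (2,2,0) case.
Generic f = c0 gives residual -1; -1 = 0 cannot hold, so t_k is not Gosper-summable.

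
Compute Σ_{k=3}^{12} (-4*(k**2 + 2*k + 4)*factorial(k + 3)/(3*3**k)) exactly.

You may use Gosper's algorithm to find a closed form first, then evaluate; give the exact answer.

Ratio r(k) = (k + 4)*(2*k + (k + 1)**2 + 6)/(3*(k**2 + 2*k + 4)).
Gosper form: A/B · C(k+1)/C(k) with A=k/3 + 4/3, B=1, C=k**2 + 2*k + 4.
Key eq: (k/3 + 4/3)·f(k+1) = (1)·f(k) + (k**2 + 2*k + 4).
d = 1 from the (1,0,2) case.
Solve for f: f(k) = 3*k (degree 1 ≤ 1).
Certificate R = B(k−1)f/C = 3*k/(k**2 + 2*k + 4) gives s_k = -4*k*factorial(k + 3)/3**k.
Verify: -4*(k**2 + 2*k + 4)*factorial(k + 3)/(3*3**k) matches t_k.
Telescoping: Σ = s_(13) − s_(3) = -1492434944000/2187 − (-320) = -1492434244160/2187.

Σ = -1492434244160/2187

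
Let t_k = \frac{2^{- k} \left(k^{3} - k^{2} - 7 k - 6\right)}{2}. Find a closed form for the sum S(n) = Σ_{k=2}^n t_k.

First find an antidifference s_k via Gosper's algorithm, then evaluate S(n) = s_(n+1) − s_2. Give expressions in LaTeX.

t_(k+1)/t_k = (k**3/2 + k**2 - 3*k - 13/2)/(k**3 - k**2 - 7*k - 6).
So A=1/2 and B=1, with C=k**3 - k**2 - 7*k - 6.
Solve (1/2)·f(k+1) − (1)·f(k) = k**3 - k**2 - 7*k - 6.
Bound: deg f ≤ 3.
Solving with deg f ≤ 3: f(k) = -2*(k - 1)*(k**2 + 3*k + 3).
R(k) = B(k−1)·f(k)/C(k) = -2*(k - 1)*(k**2 + 3*k + 3)/(k**3 - k**2 - 7*k - 6); s_k = R·t_k = (-k**3 - 2*k**2 + 3)/2**k.
Verify: (k**3 - k**2 - 7*k - 6)/(2*2**k) matches t_k.
s_(n+1) = 2**(-n - 1)*n*(-n**2 - 5*n - 7) and s_(2) = -13/4, so S(n) = 2**(-n - 2)*(13*2**n - 2*n**3 - 10*n**2 - 14*n).

S(n) = 2^{- n - 2} \left(13 \cdot 2^{n} - 2 n^{3} - 10 n^{2} - 14 n\right)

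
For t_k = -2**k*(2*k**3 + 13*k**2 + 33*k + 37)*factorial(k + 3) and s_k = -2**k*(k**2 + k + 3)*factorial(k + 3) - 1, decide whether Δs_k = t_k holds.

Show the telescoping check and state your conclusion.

s_(k+1) = -2**(k + 1)*(k + (k + 1)**2 + 4)*factorial(k + 4) - 1
s_(k+1) − s_k = -2**k*(2*k**3 + 13*k**2 + 33*k + 37)*factorial(k + 3)
(s_(k+1) − s_k) − t_k = 0

valid (s_(k+1) − s_k reduces to t_k)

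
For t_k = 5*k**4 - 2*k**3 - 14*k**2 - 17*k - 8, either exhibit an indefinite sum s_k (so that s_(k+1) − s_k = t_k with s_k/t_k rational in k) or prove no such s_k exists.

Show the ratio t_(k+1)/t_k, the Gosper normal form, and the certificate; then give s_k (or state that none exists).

s_k = k*(k**4 - 3*k**3 - 2*k**2 - 2*k - 2)

Ratio r(k) = (5*k**4 + 18*k**3 + 10*k**2 - 31*k - 36)/(5*k**4 - 2*k**3 - 14*k**2 - 17*k - 8).
Take A(k)=1, B(k)=1, C(k)=k**4 - 2*k**3/5 - 14*k**2/5 - 17*k/5 - 8/5.
Key eq: (1)·f(k+1) = (1)·f(k) + (k**4 - 2*k**3/5 - 14*k**2/5 - 17*k/5 - 8/5).
From deg A=0, deg B=0, deg C=4: d=5.
A polynomial solution: f(k) = k*(k**4 - 3*k**3 - 2*k**2 - 2*k - 2)/5.
Certificate R = B(k−1)f/C = k*(k**4 - 3*k**3 - 2*k**2 - 2*k - 2)/(5*k**4 - 2*k**3 - 14*k**2 - 17*k - 8) gives s_k = k*(k**4 - 3*k**3 - 2*k**2 - 2*k - 2).
Verify: 5*k**4 - 2*k**3 - 14*k**2 - 17*k - 8 matches t_k.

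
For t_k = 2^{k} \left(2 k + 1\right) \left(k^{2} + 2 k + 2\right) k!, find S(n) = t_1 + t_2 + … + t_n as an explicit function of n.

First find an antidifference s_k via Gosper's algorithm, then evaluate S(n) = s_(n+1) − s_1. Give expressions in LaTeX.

S(n) = 2 \cdot 2^{n} n^{3} n! + 6 \cdot 2^{n} n^{2} n! + 6 \cdot 2^{n} n n! + 2 \cdot 2^{n} n! - 2

t_(k+1)/t_k = 2*(k + 1)*(2*k + 3)*(2*k + (k + 1)**2 + 4)/((2*k + 1)*(k**2 + 2*k + 2)).
Gosper form: A/B · C(k+1)/C(k) with A=2*k + 2, B=1, C=k**3 + 5*k**2/2 + 3*k + 1.
Key eq: (2*k + 2)·f(k+1) = (1)·f(k) + (k**3 + 5*k**2/2 + 3*k + 1).
deg f ≤ 2 (via 1,0,3).
Match coefficients ⇒ f(k) = k**2/2.
Certificate R = B(k−1)f/C = k**2/((2*k + 1)*(k**2 + 2*k + 2)) gives s_k = 2**k*k**2*factorial(k).
s_(k+1) − s_k = 2**k*(2*k + 1)*(k**2 + 2*k + 2)*factorial(k) = t_k.
Σ_(k=1)^n t_k = s_(n+1) − s_(1) = (2**(n + 1)*(n + 1)**2*factorial(n + 1)) − (2), i.e. 2*2**n*n**3*factorial(n) + 6*2**n*n**2*factorial(n) + 6*2**n*n*factorial(n) + 2*2**n*factorial(n) - 2.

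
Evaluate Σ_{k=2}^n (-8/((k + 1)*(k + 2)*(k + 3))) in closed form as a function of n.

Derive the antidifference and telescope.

S(n) = (-n**2 - 5*n + 6)/(3*(n**2 + 5*n + 6))

Step 1: r(k) = (k + 1)/(k + 4).
Take A(k)=k + 1, B(k)=k + 4, C(k)=1.
Need (k + 1)·f(k+1) − (k + 3)·f(k) = 1.
deg f ≤ 2 (via 1,1,0).
Solving with deg f ≤ 2: f(k) = k*(k + 3)/4.
Then R = B(k−1)f/C = k*(k + 3)**2/4, so s_k = R(k)·t_k = 2*k*(-k - 3)/((k + 1)*(k + 2)).
Δs = -8/(k**3 + 6*k**2 + 11*k + 6), as required.
s_(n+1) = 2*(-n**2 - 5*n - 4)/(n**2 + 5*n + 6) and s_(2) = -5/3, so S(n) = (-n**2 - 5*n + 6)/(3*(n**2 + 5*n + 6)).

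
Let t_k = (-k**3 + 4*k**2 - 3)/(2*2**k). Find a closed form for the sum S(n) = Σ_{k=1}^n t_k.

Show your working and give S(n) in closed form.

S(n) = 2**(-n - 1)*(-5*2**n + n**3 + 2*n**2 + 2*n + 5)

Step 1: r(k) = k*(k**2 - k - 5)/(2*(k**3 - 4*k**2 + 3)).
Gosper form: A/B · C(k+1)/C(k) with A=1/2, B=1, C=k**3 - 4*k**2 + 3.
f must satisfy (1/2)·f(k+1) − (1)·f(k) = k**3 - 4*k**2 + 3.
d = 3 from the (0,0,3) case.
Coefficient equations give f(k) = -2*(k**3 - k**2 + k + 4).
Then R = B(k−1)f/C = -2*(k**3 - k**2 + k + 4)/((k - 1)*(k**2 - 3*k - 3)), so s_k = R(k)·t_k = (k**3 - k**2 + k + 4)/2**k.
Check: Δs_k = (-k**3 + 4*k**2 - 3)/(2*2**k). ✓
Telescope: S(n) = s_(n+1) − s_(1) = 2**(-n - 1)*(n**3 + 2*n**2 + 2*n + 5) − (5/2) = 2**(-n - 1)*(-5*2**n + n**3 + 2*n**2 + 2*n + 5).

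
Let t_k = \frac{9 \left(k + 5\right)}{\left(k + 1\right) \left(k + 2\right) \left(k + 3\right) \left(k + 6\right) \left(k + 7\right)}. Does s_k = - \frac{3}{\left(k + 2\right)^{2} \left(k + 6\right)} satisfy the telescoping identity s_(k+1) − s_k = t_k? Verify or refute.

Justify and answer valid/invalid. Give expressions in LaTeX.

s_(k+1) = -3/((k + 3)**2*(k + 7))
s_(k+1) − s_k = -3/((k + 3)**2*(k + 7)) + 3/((k + 2)**2*(k + 6))
(s_(k+1) − s_k) − t_k = 3*(-4*k**2 - 31*k - 51)/(k**7 + 24*k**6 + 232*k**5 + 1170*k**4 + 3331*k**3 + 5358*k**2 + 4500*k + 1512)

Invalid: residual \frac{3 \left(- 4 k^{2} - 31 k - 51\right)}{k^{7} + 24 k^{6} + 232 k^{5} + 1170 k^{4} + 3331 k^{3} + 5358 k^{2} + 4500 k + 1512} ≠ 0.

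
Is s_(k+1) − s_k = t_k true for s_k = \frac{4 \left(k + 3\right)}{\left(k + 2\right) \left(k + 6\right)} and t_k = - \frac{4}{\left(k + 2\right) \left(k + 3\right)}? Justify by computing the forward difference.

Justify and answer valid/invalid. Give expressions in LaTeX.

s_(k+1) = 4*(k + 4)/((k + 3)*(k + 7))
s_(k+1) − s_k = 4*(-k**2 - 7*k - 15)/(k**4 + 18*k**3 + 113*k**2 + 288*k + 252)
(s_(k+1) − s_k) − t_k = 12*(2*k + 9)/(k**4 + 18*k**3 + 113*k**2 + 288*k + 252)

Invalid: residual \frac{12 \left(2 k + 9\right)}{k^{4} + 18 k^{3} + 113 k^{2} + 288 k + 252} ≠ 0.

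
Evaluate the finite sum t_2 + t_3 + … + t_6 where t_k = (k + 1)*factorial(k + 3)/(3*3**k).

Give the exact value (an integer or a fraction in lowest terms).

Σ = 44440/27

The ratio is (k + 2)*(k + 4)/(3*(k + 1)).
So A=k/3 + 4/3 and B=1, with C=k + 1.
f must satisfy (k/3 + 4/3)·f(k+1) − (1)·f(k) = k + 1.
Degrees (1,0,1) ⇒ d ≤ 0.
Coefficient equations give f(k) = 3.
Get s_k = R·t_k = factorial(k + 3)/3**k with R(k) = B(k−1)f(k)/C(k) = 3/(k + 1).
Δs = (k + 1)*factorial(k + 3)/(3*3**k), as required.
Telescoping: Σ = s_(7) − s_(2) = 44800/27 − (40/3) = 44440/27.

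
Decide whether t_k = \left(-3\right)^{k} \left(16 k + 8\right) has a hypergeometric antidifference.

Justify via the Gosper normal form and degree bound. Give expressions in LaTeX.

Compute t_(k+1)/t_k: get 3*(-2*k - 3)/(2*k + 1).
Normal form (A,B,C) = (-3, 1, k + 1/2).
Solve (-3)·f(k+1) − (1)·f(k) = k + 1/2.
d = 1 from the (0,0,1) case.
Solve for f: f(k) = -(4*k - 1)/16 (degree 1 ≤ 1).
Then R = B(k−1)f/C = -(4*k - 1)/(8*(2*k + 1)), so s_k = R(k)·t_k = (-3)**k*(1 - 4*k).
s_(k+1) − s_k = (-3)**k*(16*k + 8) = t_k.

Yes. s_k = \left(-3\right)^{k} \left(1 - 4 k\right).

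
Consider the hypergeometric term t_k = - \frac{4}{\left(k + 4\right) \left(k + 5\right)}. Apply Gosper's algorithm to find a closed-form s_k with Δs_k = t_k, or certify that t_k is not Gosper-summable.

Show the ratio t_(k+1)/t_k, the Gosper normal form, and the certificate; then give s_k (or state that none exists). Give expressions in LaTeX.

Step 1: r(k) = (k + 4)/(k + 6).
So A=k + 4 and B=k + 6, with C=1.
Solve (k + 4)·f(k+1) − (k + 5)·f(k) = 1.
Bound: deg f ≤ 1.
A polynomial solution: f(k) = k/4.
R(k) = B(k−1)·f(k)/C(k) = k*(k + 5)/4; s_k = R·t_k = -k/(k + 4).
Check: Δs_k = -4/(k**2 + 9*k + 20). ✓

s_k = - \frac{k}{k + 4}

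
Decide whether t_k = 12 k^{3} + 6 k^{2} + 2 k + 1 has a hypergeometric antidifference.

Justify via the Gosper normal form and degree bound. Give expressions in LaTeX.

r(k) = (12*k**3 + 42*k**2 + 50*k + 21)/(12*k**3 + 6*k**2 + 2*k + 1) after simplifying.
Gosper form: A/B · C(k+1)/C(k) with A=1, B=1, C=k**3 + k**2/2 + k/6 + 1/12.
Key eq: (1)·f(k+1) = (1)·f(k) + (k**3 + k**2/2 + k/6 + 1/12).
deg f ≤ 4 (via 0,0,3).
A polynomial solution: f(k) = k*(3*k**3 - 4*k**2 + k + 1)/12.
So s_k = (B(k−1)f/C)·t_k = (k*(3*k**3 - 4*k**2 + k + 1)/((2*k + 1)*(6*k**2 + 1)))·t_k = k*(3*k**3 - 4*k**2 + k + 1).
Verify: 12*k**3 + 6*k**2 + 2*k + 1 matches t_k.

Yes. s_k = k \left(3 k^{3} - 4 k^{2} + k + 1\right).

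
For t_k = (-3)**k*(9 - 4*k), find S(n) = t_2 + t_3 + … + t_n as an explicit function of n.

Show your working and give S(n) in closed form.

The ratio is 3*(5 - 4*k)/(4*k - 9).
Gosper form: A/B · C(k+1)/C(k) with A=-3, B=1, C=k - 9/4.
Need (-3)·f(k+1) − (1)·f(k) = k - 9/4.
d = 1 from the (0,0,1) case.
Solving with deg f ≤ 1: f(k) = -(k - 3)/4.
Get s_k = R·t_k = (-3)**k*(k - 3) with R(k) = B(k−1)f(k)/C(k) = -(k - 3)/(4*k - 9).
Δs = (-3)**k*(9 - 4*k), as required.
Telescope: S(n) = s_(n+1) − s_(2) = (-3)**(n + 1)*(n - 2) − (-9) = -3*(-3)**n*n + 6*(-3)**n + 9.

S(n) = -3*(-3)**n*n + 6*(-3)**n + 9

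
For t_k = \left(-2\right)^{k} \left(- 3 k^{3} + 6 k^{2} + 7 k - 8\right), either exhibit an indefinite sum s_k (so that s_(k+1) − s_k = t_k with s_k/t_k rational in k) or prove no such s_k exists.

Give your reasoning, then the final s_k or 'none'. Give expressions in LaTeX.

s_k = \left(-2\right)^{k} \left(k^{3} - 4 k^{2} + k + 4\right)

Compute t_(k+1)/t_k: get 2*(-3*k**3 - 3*k**2 + 10*k + 2)/(3*k**3 - 6*k**2 - 7*k + 8).
A = -2, B = 1, C = k**3 - 2*k**2 - 7*k/3 + 8/3.
Solve (-2)·f(k+1) − (1)·f(k) = k**3 - 2*k**2 - 7*k/3 + 8/3.
From deg A=0, deg B=0, deg C=3: d=3.
Coefficient equations give f(k) = -(k**3 - 4*k**2 + k + 4)/3.
Then R = B(k−1)f/C = -(k**3 - 4*k**2 + k + 4)/(3*k**3 - 6*k**2 - 7*k + 8), so s_k = R(k)·t_k = (-2)**k*(k**3 - 4*k**2 + k + 4).
s_(k+1) − s_k = (-2)**k*(-3*k**3 + 6*k**2 + 7*k - 8) = t_k.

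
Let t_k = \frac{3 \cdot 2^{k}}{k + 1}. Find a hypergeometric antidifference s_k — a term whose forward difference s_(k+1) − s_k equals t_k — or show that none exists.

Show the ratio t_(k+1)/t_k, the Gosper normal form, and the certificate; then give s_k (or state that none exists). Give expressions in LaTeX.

Step 1: r(k) = 2*(k + 1)/(k + 2).
Take A(k)=2*k + 2, B(k)=k + 2, C(k)=1.
Need (2*k + 2)·f(k+1) − (k + 1)·f(k) = 1.
Degrees (1,1,0) ⇒ d ≤ -1.
Negative degree bound (-1): no f exists, t_k not Gosper-summable.

none — t_k is not Gosper-summable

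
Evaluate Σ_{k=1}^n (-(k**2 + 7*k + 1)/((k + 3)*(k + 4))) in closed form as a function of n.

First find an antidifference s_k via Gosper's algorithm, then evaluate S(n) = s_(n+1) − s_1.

S(n) = n*(-4*n - 5)/(4*(n + 4))

Compute t_(k+1)/t_k: get (k + 3)*(7*k + (k + 1)**2 + 8)/((k + 5)*(k**2 + 7*k + 1)).
Take A(k)=k + 3, B(k)=k + 5, C(k)=k**2 + 7*k + 1.
Set up (k + 3)·f(k+1) − (k + 4)·f(k) − (k**2 + 7*k + 1) = 0.
Bound: deg f ≤ 2.
A polynomial solution: f(k) = k*(3*k - 2)/3.
Certificate R = B(k−1)f/C = k*(k + 4)*(3*k - 2)/(3*(k**2 + 7*k + 1)) gives s_k = k*(2 - 3*k)/(3*(k + 3)).
Verify: (-k**2 - 7*k - 1)/(k**2 + 7*k + 12) matches t_k.
Σ_(k=1)^n t_k = s_(n+1) − s_(1) = ((-3*n**2 - 4*n - 1)/(3*(n + 4))) − (-1/12), i.e. n*(-4*n - 5)/(4*(n + 4)).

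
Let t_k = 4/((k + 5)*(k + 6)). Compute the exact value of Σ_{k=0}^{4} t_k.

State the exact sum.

Σ = 2/5

t_(k+1)/t_k = (k + 5)/(k + 7).
Take A(k)=k + 5, B(k)=k + 7, C(k)=1.
f must satisfy (k + 5)·f(k+1) − (k + 6)·f(k) = 1.
Bound: deg f ≤ 1.
Solving with deg f ≤ 1: f(k) = k/5.
Get s_k = R·t_k = 4*k/(5*(k + 5)) with R(k) = B(k−1)f(k)/C(k) = k*(k + 6)/5.
Verify: 4/(k**2 + 11*k + 30) matches t_k.
Evaluate s at k=5 and k=0: 2/5 and 0; difference 2/5.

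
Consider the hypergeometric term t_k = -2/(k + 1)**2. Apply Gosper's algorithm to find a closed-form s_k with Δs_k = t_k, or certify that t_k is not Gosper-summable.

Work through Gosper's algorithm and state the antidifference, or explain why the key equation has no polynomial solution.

none (Gosper's algorithm certifies no s_k)

t_(k+1)/t_k = (k + 1)**2/(k + 2)**2.
Normal form (A,B,C) = (k**2 + 2*k + 1, k**2 + 4*k + 4, 1).
Solve (k**2 + 2*k + 1)·f(k+1) − (k**2 + 2*k + 1)·f(k) = 1.
d = 0 from the (2,2,0) case.
Generic f = c0 gives residual -1; -1 = 0 cannot hold, so t_k is not Gosper-summable.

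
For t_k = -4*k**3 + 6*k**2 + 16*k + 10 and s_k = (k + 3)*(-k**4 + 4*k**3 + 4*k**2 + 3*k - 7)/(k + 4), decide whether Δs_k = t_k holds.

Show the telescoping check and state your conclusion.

s_(k+1) = (-k**5 - 4*k**4 + 10*k**3 + 59*k**2 + 79*k + 12)/(k + 5)
s_(k+1) − s_k = (-4*k**5 - 27*k**4 + 4*k**3 + 238*k**2 + 339*k + 153)/(k**2 + 9*k + 20)
(s_(k+1) − s_k) − t_k = (3*k**4 + 14*k**3 - 36*k**2 - 71*k - 47)/(k**2 + 9*k + 20)

Invalid: residual (3*k**4 + 14*k**3 - 36*k**2 - 71*k - 47)/(k**2 + 9*k + 20) ≠ 0.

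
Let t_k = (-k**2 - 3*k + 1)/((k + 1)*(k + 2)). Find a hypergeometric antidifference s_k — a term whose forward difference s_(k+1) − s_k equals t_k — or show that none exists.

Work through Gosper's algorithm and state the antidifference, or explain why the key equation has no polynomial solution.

Ratio r(k) = (k + 1)*(3*k + (k + 1)**2 + 2)/((k + 3)*(k**2 + 3*k - 1)).
Gosper form: A/B · C(k+1)/C(k) with A=k + 1, B=k + 3, C=k**2 + 3*k - 1.
Solve (k + 1)·f(k+1) − (k + 2)·f(k) = k**2 + 3*k - 1.
d = 2 from the (1,1,2) case.
Solving with deg f ≤ 2: f(k) = k*(k - 2).
Get s_k = R·t_k = k*(2 - k)/(k + 1) with R(k) = B(k−1)f(k)/C(k) = k*(k - 2)*(k + 2)/(k**2 + 3*k - 1).
Verify: (-k**2 - 3*k + 1)/(k**2 + 3*k + 2) matches t_k.

s_k = k*(2 - k)/(k + 1)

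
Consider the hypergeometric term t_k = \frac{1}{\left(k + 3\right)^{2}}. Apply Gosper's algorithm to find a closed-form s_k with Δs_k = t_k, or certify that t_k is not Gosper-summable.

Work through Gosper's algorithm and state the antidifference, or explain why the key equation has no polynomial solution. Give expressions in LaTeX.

not Gosper-summable; s_k does not exist

t_(k+1)/t_k = (k + 3)**2/(k + 4)**2.
A = k**2 + 6*k + 9, B = k**2 + 8*k + 16, C = 1.
Need (k**2 + 6*k + 9)·f(k+1) − (k**2 + 6*k + 9)·f(k) = 1.
deg f ≤ 0 (via 2,2,0).
Put f(k) = c0: A·f(k+1) − B(k−1)·f(k) − C = -1; need -1 = 0 — inconsistent ⇒ no f, not summable.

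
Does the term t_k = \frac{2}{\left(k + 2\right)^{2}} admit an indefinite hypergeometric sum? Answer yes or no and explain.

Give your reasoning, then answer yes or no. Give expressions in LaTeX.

No. Not Gosper-summable.

Step 1: r(k) = (k + 2)**2/(k + 3)**2.
Normal form (A,B,C) = (k**2 + 4*k + 4, k**2 + 6*k + 9, 1).
Solve (k**2 + 4*k + 4)·f(k+1) − (k**2 + 4*k + 4)·f(k) = 1.
d = 0 from the (2,2,0) case.
f = c0 ⇒ A·f(k+1) − B(k−1)·f(k) − C = -1. The system {-1 = 0} is inconsistent; no antidifference.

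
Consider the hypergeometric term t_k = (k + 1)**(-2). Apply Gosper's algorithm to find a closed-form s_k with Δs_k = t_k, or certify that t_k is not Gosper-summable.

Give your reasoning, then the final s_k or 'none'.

no hypergeometric antidifference exists

The ratio is (k + 1)**2/(k + 2)**2.
Gosper form: A/B · C(k+1)/C(k) with A=k**2 + 2*k + 1, B=k**2 + 4*k + 4, C=1.
Solve (k**2 + 2*k + 1)·f(k+1) − (k**2 + 2*k + 1)·f(k) = 1.
deg f ≤ 0 (via 2,2,0).
f = c0 ⇒ A·f(k+1) − B(k−1)·f(k) − C = -1. The system {-1 = 0} is inconsistent; no antidifference.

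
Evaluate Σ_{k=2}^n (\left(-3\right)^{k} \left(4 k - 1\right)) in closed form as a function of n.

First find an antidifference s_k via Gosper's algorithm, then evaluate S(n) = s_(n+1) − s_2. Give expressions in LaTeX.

Ratio r(k) = 3*(-4*k - 3)/(4*k - 1).
Factor: A=-3; B=1; C=k - 1/4.
Set up (-3)·f(k+1) − (1)·f(k) − (k - 1/4) = 0.
deg f ≤ 1 (via 0,0,1).
Match coefficients ⇒ f(k) = -(k - 1)/4.
R(k) = B(k−1)·f(k)/C(k) = -(k - 1)/(4*k - 1); s_k = R·t_k = (-3)**k*(1 - k).
s_(k+1) − s_k = (-3)**k*(4*k - 1) = t_k.
s_(n+1) = 3*(-3)**n*n and s_(2) = -9, so S(n) = 3*(-3)**n*n + 9.

S(n) = 3 \left(-3\right)^{n} n + 9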